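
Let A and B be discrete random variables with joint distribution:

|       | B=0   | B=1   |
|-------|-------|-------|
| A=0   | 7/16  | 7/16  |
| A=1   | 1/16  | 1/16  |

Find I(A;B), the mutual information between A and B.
Marginal P(A) (row sums):
  P(A=0) = 7/16 + 7/16 = 7/8
  P(A=1) = 1/16 + 1/16 = 1/8
Marginal P(B) (column sums):
  P(B=0) = 7/16 + 1/16 = 1/2
  P(B=1) = 7/16 + 1/16 = 1/2

H(A) = -[(7/8)·log₂(7/8) + (1/8)·log₂(1/8)]
  = 0.1686 + 0.3750
  = 0.5436 bits
H(B) = -[(1/2)·log₂(1/2) + (1/2)·log₂(1/2)]
  = 0.5000 + 0.5000
  = 1.0000 bits
H(A,B) = -[(7/16)·log₂(7/16) + (7/16)·log₂(7/16) + (1/16)·log₂(1/16) + (1/16)·log₂(1/16)]
  = 0.5218 + 0.5218 + 0.2500 + 0.2500
  = 1.5436 bits

I(A;B) = H(A) + H(B) - H(A,B)
  = 0.5436 + 1.0000 - 1.5436
  = 0.0000 bits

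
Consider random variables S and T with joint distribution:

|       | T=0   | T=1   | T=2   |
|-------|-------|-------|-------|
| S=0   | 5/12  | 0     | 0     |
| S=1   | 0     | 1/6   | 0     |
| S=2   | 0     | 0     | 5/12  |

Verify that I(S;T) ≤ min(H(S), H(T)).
Marginal P(S) (row sums):
  P(S=0) = 5/12 + 0 + 0 = 5/12
  P(S=1) = 0 + 1/6 + 0 = 1/6
  P(S=2) = 0 + 0 + 5/12 = 5/12
Marginal P(T) (column sums):
  P(T=0) = 5/12 + 0 + 0 = 5/12
  P(T=1) = 0 + 1/6 + 0 = 1/6
  P(T=2) = 0 + 0 + 5/12 = 5/12

H(S) = -[(5/12)·log₂(5/12) + (1/6)·log₂(1/6) + (5/12)·log₂(5/12)]
  = 0.5263 + 0.4308 + 0.5263
  = 1.4834 bits
H(T) = -[(5/12)·log₂(5/12) + (1/6)·log₂(1/6) + (5/12)·log₂(5/12)]
  = 0.5263 + 0.4308 + 0.5263
  = 1.4834 bits
H(S,T) = -[(5/12)·log₂(5/12) + (1/6)·log₂(1/6) + (5/12)·log₂(5/12)]
  = 0.5263 + 0.4308 + 0.5263
  = 1.4834 bits

I(S;T) = H(S) + H(T) - H(S,T)
  = 1.4834 + 1.4834 - 1.4834
  = 1.4834 bits

min(H(S), H(T)) = min(1.4834, 1.4834) = 1.4834 bits
Since 1.4834 ≤ 1.4834, the bound is satisfied ✓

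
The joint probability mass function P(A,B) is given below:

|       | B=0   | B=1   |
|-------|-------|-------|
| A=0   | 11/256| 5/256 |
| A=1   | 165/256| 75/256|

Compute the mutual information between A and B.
Marginal P(A) (row sums):
  P(A=0) = 11/256 + 5/256 = 1/16
  P(A=1) = 165/256 + 75/256 = 15/16
Marginal P(B) (column sums):
  P(B=0) = 11/256 + 165/256 = 11/16
  P(B=1) = 5/256 + 75/256 = 5/16

H(A) = -[(1/16)·log₂(1/16) + (15/16)·log₂(15/16)]
  = 0.2500 + 0.0873
  = 0.3373 bits
H(B) = -[(11/16)·log₂(11/16) + (5/16)·log₂(5/16)]
  = 0.3716 + 0.5244
  = 0.8960 bits
H(A,B) = -[(11/256)·log₂(11/256) + (5/256)·log₂(5/256) + (165/256)·log₂(165/256) + (75/256)·log₂(75/256)]
  = 0.1951 + 0.1109 + 0.4084 + 0.5189
  = 1.2333 bits

I(A;B) = H(A) + H(B) - H(A,B)
  = 0.3373 + 0.8960 - 1.2333
  = 0.0000 bits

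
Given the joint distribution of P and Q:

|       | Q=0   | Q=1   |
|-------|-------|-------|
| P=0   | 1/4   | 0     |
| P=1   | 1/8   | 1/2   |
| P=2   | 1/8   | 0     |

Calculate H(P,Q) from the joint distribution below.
H(P,Q) = -Σ P(P,Q) log₂ P(P,Q), summed over the non-zero cells:
H(P,Q) = -[(1/4)·log₂(1/4) + (1/8)·log₂(1/8) + (1/2)·log₂(1/2) + (1/8)·log₂(1/8)]
  = 0.5000 + 0.3750 + 0.5000 + 0.3750
  = 1.7500 bits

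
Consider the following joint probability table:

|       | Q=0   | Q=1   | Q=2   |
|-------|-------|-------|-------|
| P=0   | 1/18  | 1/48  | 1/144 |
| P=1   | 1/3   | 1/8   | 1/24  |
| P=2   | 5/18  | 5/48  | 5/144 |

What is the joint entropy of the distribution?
H(P,Q) = -Σ P(P,Q) log₂ P(P,Q), summed over the non-zero cells:
H(P,Q) = -[(1/18)·log₂(1/18) + (1/48)·log₂(1/48) + (1/144)·log₂(1/144) + (1/3)·log₂(1/3) + (1/8)·log₂(1/8) + (1/24)·log₂(1/24) + (5/18)·log₂(5/18) + (5/48)·log₂(5/48) + (5/144)·log₂(5/144)]
  = 0.2317 + 0.1164 + 0.0498 + 0.5283 + 0.3750 + 0.1910 + 0.5133 + 0.3399 + 0.1683
  = 2.5137 bits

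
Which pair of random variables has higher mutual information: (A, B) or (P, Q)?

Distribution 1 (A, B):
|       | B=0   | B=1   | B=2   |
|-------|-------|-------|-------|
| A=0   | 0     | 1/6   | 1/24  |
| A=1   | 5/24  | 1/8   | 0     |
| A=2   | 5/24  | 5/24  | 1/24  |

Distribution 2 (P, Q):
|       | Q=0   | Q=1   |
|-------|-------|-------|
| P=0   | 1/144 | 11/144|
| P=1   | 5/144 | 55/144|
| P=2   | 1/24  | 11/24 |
Distribution 1 (A, B):
Marginal P(A) (row sums):
  P(A=0) = 0 + 1/6 + 1/24 = 5/24
  P(A=1) = 5/24 + 1/8 + 0 = 1/3
  P(A=2) = 5/24 + 5/24 + 1/24 = 11/24
Marginal P(B) (column sums):
  P(B=0) = 0 + 5/24 + 5/24 = 5/12
  P(B=1) = 1/6 + 1/8 + 5/24 = 1/2
  P(B=2) = 1/24 + 0 + 1/24 = 1/12

H(A) = -[(5/24)·log₂(5/24) + (1/3)·log₂(1/3) + (11/24)·log₂(11/24)]
  = 0.4715 + 0.5283 + 0.5159
  = 1.5157 bits
H(B) = -[(5/12)·log₂(5/12) + (1/2)·log₂(1/2) + (1/12)·log₂(1/12)]
  = 0.5263 + 0.5000 + 0.2987
  = 1.3250 bits
H(A,B) = -[(1/6)·log₂(1/6) + (1/24)·log₂(1/24) + (5/24)·log₂(5/24) + (1/8)·log₂(1/8) + (5/24)·log₂(5/24) + (5/24)·log₂(5/24) + (1/24)·log₂(1/24)]
  = 0.4308 + 0.1910 + 0.4715 + 0.3750 + 0.4715 + 0.4715 + 0.1910
  = 2.6023 bits

I(A;B) = H(A) + H(B) - H(A,B)
  = 1.5157 + 1.3250 - 2.6023
  = 0.2384 bits

Distribution 2 (P, Q):
Marginal P(P) (row sums):
  P(P=0) = 1/144 + 11/144 = 1/12
  P(P=1) = 5/144 + 55/144 = 5/12
  P(P=2) = 1/24 + 11/24 = 1/2
Marginal P(Q) (column sums):
  P(Q=0) = 1/144 + 5/144 + 1/24 = 1/12
  P(Q=1) = 11/144 + 55/144 + 11/24 = 11/12

H(P) = -[(1/12)·log₂(1/12) + (5/12)·log₂(5/12) + (1/2)·log₂(1/2)]
  = 0.2987 + 0.5263 + 0.5000
  = 1.3250 bits
H(Q) = -[(1/12)·log₂(1/12) + (11/12)·log₂(11/12)]
  = 0.2987 + 0.1151
  = 0.4138 bits
H(P,Q) = -[(1/144)·log₂(1/144) + (11/144)·log₂(11/144) + (5/144)·log₂(5/144) + (55/144)·log₂(55/144) + (1/24)·log₂(1/24) + (11/24)·log₂(11/24)]
  = 0.0498 + 0.2834 + 0.1683 + 0.5304 + 0.1910 + 0.5159
  = 1.7388 bits

I(P;Q) = H(P) + H(Q) - H(P,Q)
  = 1.3250 + 0.4138 - 1.7388
  = 0.0000 bits

I(A;B) = 0.2384 bits > I(P;Q) = 0.0000 bits, so (A, B) has the higher mutual information (stronger dependence).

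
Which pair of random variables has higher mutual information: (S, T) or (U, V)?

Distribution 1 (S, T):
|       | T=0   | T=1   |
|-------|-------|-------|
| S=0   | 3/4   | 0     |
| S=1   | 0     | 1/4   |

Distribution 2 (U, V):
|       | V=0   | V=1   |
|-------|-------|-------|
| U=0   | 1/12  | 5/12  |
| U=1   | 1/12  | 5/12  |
Distribution 1 (S, T):
Marginal P(S) (row sums):
  P(S=0) = 3/4 + 0 = 3/4
  P(S=1) = 0 + 1/4 = 1/4
Marginal P(T) (column sums):
  P(T=0) = 3/4 + 0 = 3/4
  P(T=1) = 0 + 1/4 = 1/4

H(S) = -[(3/4)·log₂(3/4) + (1/4)·log₂(1/4)]
  = 0.3113 + 0.5000
  = 0.8113 bits
H(T) = -[(3/4)·log₂(3/4) + (1/4)·log₂(1/4)]
  = 0.3113 + 0.5000
  = 0.8113 bits
H(S,T) = -[(3/4)·log₂(3/4) + (1/4)·log₂(1/4)]
  = 0.3113 + 0.5000
  = 0.8113 bits

I(S;T) = H(S) + H(T) - H(S,T)
  = 0.8113 + 0.8113 - 0.8113
  = 0.8113 bits

Distribution 2 (U, V):
Marginal P(U) (row sums):
  P(U=0) = 1/12 + 5/12 = 1/2
  P(U=1) = 1/12 + 5/12 = 1/2
Marginal P(V) (column sums):
  P(V=0) = 1/12 + 1/12 = 1/6
  P(V=1) = 5/12 + 5/12 = 5/6

H(U) = -[(1/2)·log₂(1/2) + (1/2)·log₂(1/2)]
  = 0.5000 + 0.5000
  = 1.0000 bits
H(V) = -[(1/6)·log₂(1/6) + (5/6)·log₂(5/6)]
  = 0.4308 + 0.2192
  = 0.6500 bits
H(U,V) = -[(1/12)·log₂(1/12) + (5/12)·log₂(5/12) + (1/12)·log₂(1/12) + (5/12)·log₂(5/12)]
  = 0.2987 + 0.5263 + 0.2987 + 0.5263
  = 1.6500 bits

I(U;V) = H(U) + H(V) - H(U,V)
  = 1.0000 + 0.6500 - 1.6500
  = 0.0000 bits

I(S;T) = 0.8113 bits > I(U;V) = 0.0000 bits, so (S, T) has the higher mutual information (stronger dependence).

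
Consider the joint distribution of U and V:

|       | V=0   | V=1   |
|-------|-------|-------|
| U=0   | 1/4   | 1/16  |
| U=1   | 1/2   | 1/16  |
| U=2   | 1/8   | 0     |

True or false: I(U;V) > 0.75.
Marginal P(U) (row sums):
  P(U=0) = 1/4 + 1/16 = 5/16
  P(U=1) = 1/2 + 1/16 = 9/16
  P(U=2) = 1/8 + 0 = 1/8
Marginal P(V) (column sums):
  P(V=0) = 1/4 + 1/2 + 1/8 = 7/8
  P(V=1) = 1/16 + 1/16 + 0 = 1/8

H(U) = -[(5/16)·log₂(5/16) + (9/16)·log₂(9/16) + (1/8)·log₂(1/8)]
  = 0.5244 + 0.4669 + 0.3750
  = 1.3663 bits
H(V) = -[(7/8)·log₂(7/8) + (1/8)·log₂(1/8)]
  = 0.1686 + 0.3750
  = 0.5436 bits
H(U,V) = -[(1/4)·log₂(1/4) + (1/16)·log₂(1/16) + (1/2)·log₂(1/2) + (1/16)·log₂(1/16) + (1/8)·log₂(1/8)]
  = 0.5000 + 0.2500 + 0.5000 + 0.2500 + 0.3750
  = 1.8750 bits

I(U;V) = H(U) + H(V) - H(U,V)
  = 1.3663 + 0.5436 - 1.8750
  = 0.0349 bits

False. I(U;V) = 0.0349 bits, which is ≤ 0.75 bits.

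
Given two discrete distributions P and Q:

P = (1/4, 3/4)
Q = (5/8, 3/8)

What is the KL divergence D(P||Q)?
D(P||Q) = Σ P(i) log₂(P(i)/Q(i))
  i=0: (1/4) × log₂((1/4)/(5/8)) = (1/4) × log₂(2/5) = -0.3305
  i=1: (3/4) × log₂((3/4)/(3/8)) = (3/4) × log₂(2) = 0.7500
D(P||Q) = -0.3305 + 0.7500
  = 0.4195 bits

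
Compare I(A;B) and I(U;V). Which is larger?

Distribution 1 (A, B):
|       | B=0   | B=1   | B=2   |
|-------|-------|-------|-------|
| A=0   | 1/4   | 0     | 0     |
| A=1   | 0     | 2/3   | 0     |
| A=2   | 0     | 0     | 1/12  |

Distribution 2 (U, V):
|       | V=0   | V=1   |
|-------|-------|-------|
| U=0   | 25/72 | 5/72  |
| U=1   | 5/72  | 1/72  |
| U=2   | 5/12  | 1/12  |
Distribution 1 (A, B):
Marginal P(A) (row sums):
  P(A=0) = 1/4 + 0 + 0 = 1/4
  P(A=1) = 0 + 2/3 + 0 = 2/3
  P(A=2) = 0 + 0 + 1/12 = 1/12
Marginal P(B) (column sums):
  P(B=0) = 1/4 + 0 + 0 = 1/4
  P(B=1) = 0 + 2/3 + 0 = 2/3
  P(B=2) = 0 + 0 + 1/12 = 1/12

H(A) = -[(1/4)·log₂(1/4) + (2/3)·log₂(2/3) + (1/12)·log₂(1/12)]
  = 0.5000 + 0.3900 + 0.2987
  = 1.1887 bits
H(B) = -[(1/4)·log₂(1/4) + (2/3)·log₂(2/3) + (1/12)·log₂(1/12)]
  = 0.5000 + 0.3900 + 0.2987
  = 1.1887 bits
H(A,B) = -[(1/4)·log₂(1/4) + (2/3)·log₂(2/3) + (1/12)·log₂(1/12)]
  = 0.5000 + 0.3900 + 0.2987
  = 1.1887 bits

I(A;B) = H(A) + H(B) - H(A,B)
  = 1.1887 + 1.1887 - 1.1887
  = 1.1887 bits

Distribution 2 (U, V):
Marginal P(U) (row sums):
  P(U=0) = 25/72 + 5/72 = 5/12
  P(U=1) = 5/72 + 1/72 = 1/12
  P(U=2) = 5/12 + 1/12 = 1/2
Marginal P(V) (column sums):
  P(V=0) = 25/72 + 5/72 + 5/12 = 5/6
  P(V=1) = 5/72 + 1/72 + 1/12 = 1/6

H(U) = -[(5/12)·log₂(5/12) + (1/12)·log₂(1/12) + (1/2)·log₂(1/2)]
  = 0.5263 + 0.2987 + 0.5000
  = 1.3250 bits
H(V) = -[(5/6)·log₂(5/6) + (1/6)·log₂(1/6)]
  = 0.2192 + 0.4308
  = 0.6500 bits
H(U,V) = -[(25/72)·log₂(25/72) + (5/72)·log₂(5/72) + (5/72)·log₂(5/72) + (1/72)·log₂(1/72) + (5/12)·log₂(5/12) + (1/12)·log₂(1/12)]
  = 0.5299 + 0.2672 + 0.2672 + 0.0857 + 0.5263 + 0.2987
  = 1.9750 bits

I(U;V) = H(U) + H(V) - H(U,V)
  = 1.3250 + 0.6500 - 1.9750
  = 0.0000 bits

I(A;B) = 1.1887 bits > I(U;V) = 0.0000 bits, so (A, B) has the higher mutual information (stronger dependence).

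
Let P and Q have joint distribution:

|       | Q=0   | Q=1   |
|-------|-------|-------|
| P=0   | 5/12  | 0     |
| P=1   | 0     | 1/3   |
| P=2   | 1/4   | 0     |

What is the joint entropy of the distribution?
H(P,Q) = -Σ P(P,Q) log₂ P(P,Q), summed over the non-zero cells:
H(P,Q) = -[(5/12)·log₂(5/12) + (1/3)·log₂(1/3) + (1/4)·log₂(1/4)]
  = 0.5263 + 0.5283 + 0.5000
  = 1.5546 bits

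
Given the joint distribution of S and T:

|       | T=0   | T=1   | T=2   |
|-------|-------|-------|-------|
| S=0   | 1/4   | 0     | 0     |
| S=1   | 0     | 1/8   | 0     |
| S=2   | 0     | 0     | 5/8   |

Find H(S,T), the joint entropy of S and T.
H(S,T) = -Σ P(S,T) log₂ P(S,T), summed over the non-zero cells:
H(S,T) = -[(1/4)·log₂(1/4) + (1/8)·log₂(1/8) + (5/8)·log₂(5/8)]
  = 0.5000 + 0.3750 + 0.4238
  = 1.2988 bits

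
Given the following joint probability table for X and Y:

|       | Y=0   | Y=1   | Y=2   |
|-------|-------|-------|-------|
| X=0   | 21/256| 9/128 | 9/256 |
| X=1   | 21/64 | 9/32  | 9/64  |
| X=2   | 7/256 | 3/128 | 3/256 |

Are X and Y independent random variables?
Marginal P(X) (row sums):
  P(X=0) = 21/256 + 9/128 + 9/256 = 3/16
  P(X=1) = 21/64 + 9/32 + 9/64 = 3/4
  P(X=2) = 7/256 + 3/128 + 3/256 = 1/16
Marginal P(Y) (column sums):
  P(Y=0) = 21/256 + 21/64 + 7/256 = 7/16
  P(Y=1) = 9/128 + 9/32 + 3/128 = 3/8
  P(Y=2) = 9/256 + 9/64 + 3/256 = 3/16

X and Y are independent iff P(X=i,Y=j) = P(X=i)·P(Y=j) for every cell.
  P(X=0)·P(Y=0) = 3/16 × 7/16 = 21/256 = P(X=0,Y=0) ✓
  P(X=0)·P(Y=1) = 3/16 × 3/8 = 9/128 = P(X=0,Y=1) ✓
  P(X=0)·P(Y=2) = 3/16 × 3/16 = 9/256 = P(X=0,Y=2) ✓
  P(X=1)·P(Y=0) = 3/4 × 7/16 = 21/64 = P(X=1,Y=0) ✓
  P(X=1)·P(Y=1) = 3/4 × 3/8 = 9/32 = P(X=1,Y=1) ✓
  P(X=1)·P(Y=2) = 3/4 × 3/16 = 9/64 = P(X=1,Y=2) ✓
  P(X=2)·P(Y=0) = 1/16 × 7/16 = 7/256 = P(X=2,Y=0) ✓
  P(X=2)·P(Y=1) = 1/16 × 3/8 = 3/128 = P(X=2,Y=1) ✓
  P(X=2)·P(Y=2) = 1/16 × 3/16 = 3/256 = P(X=2,Y=2) ✓

Yes, X and Y are independent: every cell factors, so I(X;Y) = 0 bits.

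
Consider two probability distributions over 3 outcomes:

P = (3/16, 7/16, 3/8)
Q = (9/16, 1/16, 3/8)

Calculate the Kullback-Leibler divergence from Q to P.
D(P||Q) = Σ P(i) log₂(P(i)/Q(i))
  i=0: (3/16) × log₂((3/16)/(9/16)) = (3/16) × log₂(1/3) = -0.2972
  i=1: (7/16) × log₂((7/16)/(1/16)) = (7/16) × log₂(7) = 1.2282
  i=2: (3/8) × log₂((3/8)/(3/8)) = (3/8) × log₂(1) = 0.0000
D(P||Q) = -0.2972 + 1.2282 + 0.0000
  = 0.9310 bits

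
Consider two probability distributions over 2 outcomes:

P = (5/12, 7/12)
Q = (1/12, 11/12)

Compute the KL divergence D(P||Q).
D(P||Q) = Σ P(i) log₂(P(i)/Q(i))
  i=0: (5/12) × log₂((5/12)/(1/12)) = (5/12) × log₂(5) = 0.9675
  i=1: (7/12) × log₂((7/12)/(11/12)) = (7/12) × log₂(7/11) = -0.3804
D(P||Q) = 0.9675 - 0.3804
  = 0.5871 bits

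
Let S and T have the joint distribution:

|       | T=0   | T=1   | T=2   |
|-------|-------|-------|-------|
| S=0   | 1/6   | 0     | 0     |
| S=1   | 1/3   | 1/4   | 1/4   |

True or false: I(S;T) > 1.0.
Marginal P(S) (row sums):
  P(S=0) = 1/6 + 0 + 0 = 1/6
  P(S=1) = 1/3 + 1/4 + 1/4 = 5/6
Marginal P(T) (column sums):
  P(T=0) = 1/6 + 1/3 = 1/2
  P(T=1) = 0 + 1/4 = 1/4
  P(T=2) = 0 + 1/4 = 1/4

H(S) = -[(1/6)·log₂(1/6) + (5/6)·log₂(5/6)]
  = 0.4308 + 0.2192
  = 0.6500 bits
H(T) = -[(1/2)·log₂(1/2) + (1/4)·log₂(1/4) + (1/4)·log₂(1/4)]
  = 0.5000 + 0.5000 + 0.5000
  = 1.5000 bits
H(S,T) = -[(1/6)·log₂(1/6) + (1/3)·log₂(1/3) + (1/4)·log₂(1/4) + (1/4)·log₂(1/4)]
  = 0.4308 + 0.5283 + 0.5000 + 0.5000
  = 1.9591 bits

I(S;T) = H(S) + H(T) - H(S,T)
  = 0.6500 + 1.5000 - 1.9591
  = 0.1909 bits

False. I(S;T) = 0.1909 bits, which is ≤ 1.0 bits.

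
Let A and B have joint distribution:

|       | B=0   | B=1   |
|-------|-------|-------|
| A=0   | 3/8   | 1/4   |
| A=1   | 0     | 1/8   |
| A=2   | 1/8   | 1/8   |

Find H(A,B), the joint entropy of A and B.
H(A,B) = -Σ P(A,B) log₂ P(A,B), summed over the non-zero cells:
H(A,B) = -[(3/8)·log₂(3/8) + (1/4)·log₂(1/4) + (1/8)·log₂(1/8) + (1/8)·log₂(1/8) + (1/8)·log₂(1/8)]
  = 0.5306 + 0.5000 + 0.3750 + 0.3750 + 0.3750
  = 2.1556 bits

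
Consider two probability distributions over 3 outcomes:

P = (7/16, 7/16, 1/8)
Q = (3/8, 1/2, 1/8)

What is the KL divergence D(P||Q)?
D(P||Q) = Σ P(i) log₂(P(i)/Q(i))
  i=0: (7/16) × log₂((7/16)/(3/8)) = (7/16) × log₂(7/6) = 0.0973
  i=1: (7/16) × log₂((7/16)/(1/2)) = (7/16) × log₂(7/8) = -0.0843
  i=2: (1/8) × log₂((1/8)/(1/8)) = (1/8) × log₂(1) = 0.0000
D(P||Q) = 0.0973 - 0.0843 + 0.0000
  = 0.0130 bits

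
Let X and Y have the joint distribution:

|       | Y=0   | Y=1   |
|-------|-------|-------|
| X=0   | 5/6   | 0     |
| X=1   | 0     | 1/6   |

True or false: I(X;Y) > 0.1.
Marginal P(X) (row sums):
  P(X=0) = 5/6 + 0 = 5/6
  P(X=1) = 0 + 1/6 = 1/6
Marginal P(Y) (column sums):
  P(Y=0) = 5/6 + 0 = 5/6
  P(Y=1) = 0 + 1/6 = 1/6

H(X) = -[(5/6)·log₂(5/6) + (1/6)·log₂(1/6)]
  = 0.2192 + 0.4308
  = 0.6500 bits
H(Y) = -[(5/6)·log₂(5/6) + (1/6)·log₂(1/6)]
  = 0.2192 + 0.4308
  = 0.6500 bits
H(X,Y) = -[(5/6)·log₂(5/6) + (1/6)·log₂(1/6)]
  = 0.2192 + 0.4308
  = 0.6500 bits

I(X;Y) = H(X) + H(Y) - H(X,Y)
  = 0.6500 + 0.6500 - 0.6500
  = 0.6500 bits

True. I(X;Y) = 0.6500 bits, which is > 0.1 bits.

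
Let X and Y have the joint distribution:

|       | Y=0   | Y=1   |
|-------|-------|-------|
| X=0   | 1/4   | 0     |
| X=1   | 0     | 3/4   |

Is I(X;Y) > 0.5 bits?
Marginal P(X) (row sums):
  P(X=0) = 1/4 + 0 = 1/4
  P(X=1) = 0 + 3/4 = 3/4
Marginal P(Y) (column sums):
  P(Y=0) = 1/4 + 0 = 1/4
  P(Y=1) = 0 + 3/4 = 3/4

H(X) = -[(1/4)·log₂(1/4) + (3/4)·log₂(3/4)]
  = 0.5000 + 0.3113
  = 0.8113 bits
H(Y) = -[(1/4)·log₂(1/4) + (3/4)·log₂(3/4)]
  = 0.5000 + 0.3113
  = 0.8113 bits
H(X,Y) = -[(1/4)·log₂(1/4) + (3/4)·log₂(3/4)]
  = 0.5000 + 0.3113
  = 0.8113 bits

I(X;Y) = H(X) + H(Y) - H(X,Y)
  = 0.8113 + 0.8113 - 0.8113
  = 0.8113 bits

Yes. I(X;Y) = 0.8113 bits, which is > 0.5 bits.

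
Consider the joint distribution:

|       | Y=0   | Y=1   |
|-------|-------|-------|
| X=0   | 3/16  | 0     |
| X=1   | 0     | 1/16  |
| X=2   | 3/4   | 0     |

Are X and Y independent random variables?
Marginal P(X) (row sums):
  P(X=0) = 3/16 + 0 = 3/16
  P(X=1) = 0 + 1/16 = 1/16
  P(X=2) = 3/4 + 0 = 3/4
Marginal P(Y) (column sums):
  P(Y=0) = 3/16 + 0 + 3/4 = 15/16
  P(Y=1) = 0 + 1/16 + 0 = 1/16

X and Y are independent iff P(X=i,Y=j) = P(X=i)·P(Y=j) for every cell.
  P(X=0)·P(Y=0) = 3/16 × 15/16 = 45/256, but P(X=0,Y=0) = 3/16 ✗

No, X and Y are not independent. Quantitatively, I(X;Y) > 0:

H(X) = -[(3/16)·log₂(3/16) + (1/16)·log₂(1/16) + (3/4)·log₂(3/4)]
  = 0.4528 + 0.2500 + 0.3113
  = 1.0141 bits
H(Y) = -[(15/16)·log₂(15/16) + (1/16)·log₂(1/16)]
  = 0.0873 + 0.2500
  = 0.3373 bits
H(X,Y) = -[(3/16)·log₂(3/16) + (1/16)·log₂(1/16) + (3/4)·log₂(3/4)]
  = 0.4528 + 0.2500 + 0.3113
  = 1.0141 bits
I(X;Y) = H(X) + H(Y) - H(X,Y) = 1.0141 + 0.3373 - 1.0141 = 0.3373 bits > 0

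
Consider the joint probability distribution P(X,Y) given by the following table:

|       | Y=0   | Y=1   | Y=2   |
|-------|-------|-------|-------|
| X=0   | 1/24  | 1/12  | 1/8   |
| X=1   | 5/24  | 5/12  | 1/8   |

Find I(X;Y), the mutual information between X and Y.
Marginal P(X) (row sums):
  P(X=0) = 1/24 + 1/12 + 1/8 = 1/4
  P(X=1) = 5/24 + 5/12 + 1/8 = 3/4
Marginal P(Y) (column sums):
  P(Y=0) = 1/24 + 5/24 = 1/4
  P(Y=1) = 1/12 + 5/12 = 1/2
  P(Y=2) = 1/8 + 1/8 = 1/4

H(X) = -[(1/4)·log₂(1/4) + (3/4)·log₂(3/4)]
  = 0.5000 + 0.3113
  = 0.8113 bits
H(Y) = -[(1/4)·log₂(1/4) + (1/2)·log₂(1/2) + (1/4)·log₂(1/4)]
  = 0.5000 + 0.5000 + 0.5000
  = 1.5000 bits
H(X,Y) = -[(1/24)·log₂(1/24) + (1/12)·log₂(1/12) + (1/8)·log₂(1/8) + (5/24)·log₂(5/24) + (5/12)·log₂(5/12) + (1/8)·log₂(1/8)]
  = 0.1910 + 0.2987 + 0.3750 + 0.4715 + 0.5263 + 0.3750
  = 2.2375 bits

I(X;Y) = H(X) + H(Y) - H(X,Y)
  = 0.8113 + 1.5000 - 2.2375
  = 0.0738 bits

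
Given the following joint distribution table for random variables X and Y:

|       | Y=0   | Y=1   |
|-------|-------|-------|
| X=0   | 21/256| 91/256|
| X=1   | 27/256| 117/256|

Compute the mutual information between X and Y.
Marginal P(X) (row sums):
  P(X=0) = 21/256 + 91/256 = 7/16
  P(X=1) = 27/256 + 117/256 = 9/16
Marginal P(Y) (column sums):
  P(Y=0) = 21/256 + 27/256 = 3/16
  P(Y=1) = 91/256 + 117/256 = 13/16

H(X) = -[(7/16)·log₂(7/16) + (9/16)·log₂(9/16)]
  = 0.5218 + 0.4669
  = 0.9887 bits
H(Y) = -[(3/16)·log₂(3/16) + (13/16)·log₂(13/16)]
  = 0.4528 + 0.2434
  = 0.6962 bits
H(X,Y) = -[(21/256)·log₂(21/256) + (91/256)·log₂(91/256) + (27/256)·log₂(27/256) + (117/256)·log₂(117/256)]
  = 0.2959 + 0.5304 + 0.3423 + 0.5163
  = 1.6849 bits

I(X;Y) = H(X) + H(Y) - H(X,Y)
  = 0.9887 + 0.6962 - 1.6849
  = 0.0000 bits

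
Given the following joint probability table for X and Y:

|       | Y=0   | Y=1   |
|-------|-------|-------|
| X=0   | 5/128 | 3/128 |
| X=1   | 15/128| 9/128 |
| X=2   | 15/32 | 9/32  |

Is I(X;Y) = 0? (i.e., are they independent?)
Marginal P(X) (row sums):
  P(X=0) = 5/128 + 3/128 = 1/16
  P(X=1) = 15/128 + 9/128 = 3/16
  P(X=2) = 15/32 + 9/32 = 3/4
Marginal P(Y) (column sums):
  P(Y=0) = 5/128 + 15/128 + 15/32 = 5/8
  P(Y=1) = 3/128 + 9/128 + 9/32 = 3/8

X and Y are independent iff P(X=i,Y=j) = P(X=i)·P(Y=j) for every cell.
  P(X=0)·P(Y=0) = 1/16 × 5/8 = 5/128 = P(X=0,Y=0) ✓
  P(X=0)·P(Y=1) = 1/16 × 3/8 = 3/128 = P(X=0,Y=1) ✓
  P(X=1)·P(Y=0) = 3/16 × 5/8 = 15/128 = P(X=1,Y=0) ✓
  P(X=1)·P(Y=1) = 3/16 × 3/8 = 9/128 = P(X=1,Y=1) ✓
  P(X=2)·P(Y=0) = 3/4 × 5/8 = 15/32 = P(X=2,Y=0) ✓
  P(X=2)·P(Y=1) = 3/4 × 3/8 = 9/32 = P(X=2,Y=1) ✓

Yes, X and Y are independent: every cell factors, so I(X;Y) = 0 bits.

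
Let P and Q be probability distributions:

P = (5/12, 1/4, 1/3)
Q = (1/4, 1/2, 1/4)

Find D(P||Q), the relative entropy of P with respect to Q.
D(P||Q) = Σ P(i) log₂(P(i)/Q(i))
  i=0: (5/12) × log₂((5/12)/(1/4)) = (5/12) × log₂(5/3) = 0.3071
  i=1: (1/4) × log₂((1/4)/(1/2)) = (1/4) × log₂(1/2) = -0.2500
  i=2: (1/3) × log₂((1/3)/(1/4)) = (1/3) × log₂(4/3) = 0.1383
D(P||Q) = 0.3071 - 0.2500 + 0.1383
  = 0.1954 bits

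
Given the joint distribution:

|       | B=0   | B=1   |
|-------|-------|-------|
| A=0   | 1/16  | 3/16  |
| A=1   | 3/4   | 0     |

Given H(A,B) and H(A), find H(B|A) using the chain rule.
From the chain rule: H(A,B) = H(A) + H(B|A)
Therefore: H(B|A) = H(A,B) - H(A)

H(A,B) = -[(1/16)·log₂(1/16) + (3/16)·log₂(3/16) + (3/4)·log₂(3/4)]
  = 0.2500 + 0.4528 + 0.3113
  = 1.0141 bits
Marginal P(A) (row sums):
  P(A=0) = 1/16 + 3/16 = 1/4
  P(A=1) = 3/4 + 0 = 3/4
H(A) = -[(1/4)·log₂(1/4) + (3/4)·log₂(3/4)]
  = 0.5000 + 0.3113
  = 0.8113 bits

H(B|A) = 1.0141 - 0.8113 = 0.2028 bits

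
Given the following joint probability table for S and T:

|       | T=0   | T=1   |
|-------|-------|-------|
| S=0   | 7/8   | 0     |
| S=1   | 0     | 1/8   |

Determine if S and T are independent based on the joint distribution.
Marginal P(S) (row sums):
  P(S=0) = 7/8 + 0 = 7/8
  P(S=1) = 0 + 1/8 = 1/8
Marginal P(T) (column sums):
  P(T=0) = 7/8 + 0 = 7/8
  P(T=1) = 0 + 1/8 = 1/8

S and T are independent iff P(S=i,T=j) = P(S=i)·P(T=j) for every cell.
  P(S=0)·P(T=0) = 7/8 × 7/8 = 49/64, but P(S=0,T=0) = 7/8 ✗

No, S and T are not independent. Quantitatively, I(S;T) > 0:

H(S) = -[(7/8)·log₂(7/8) + (1/8)·log₂(1/8)]
  = 0.1686 + 0.3750
  = 0.5436 bits
H(T) = -[(7/8)·log₂(7/8) + (1/8)·log₂(1/8)]
  = 0.1686 + 0.3750
  = 0.5436 bits
H(S,T) = -[(7/8)·log₂(7/8) + (1/8)·log₂(1/8)]
  = 0.1686 + 0.3750
  = 0.5436 bits
I(S;T) = H(S) + H(T) - H(S,T) = 0.5436 + 0.5436 - 0.5436 = 0.5436 bits > 0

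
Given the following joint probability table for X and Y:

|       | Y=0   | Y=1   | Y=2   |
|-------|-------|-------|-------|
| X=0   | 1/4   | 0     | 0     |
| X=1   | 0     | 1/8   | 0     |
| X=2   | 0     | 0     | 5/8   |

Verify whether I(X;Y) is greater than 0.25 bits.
Marginal P(X) (row sums):
  P(X=0) = 1/4 + 0 + 0 = 1/4
  P(X=1) = 0 + 1/8 + 0 = 1/8
  P(X=2) = 0 + 0 + 5/8 = 5/8
Marginal P(Y) (column sums):
  P(Y=0) = 1/4 + 0 + 0 = 1/4
  P(Y=1) = 0 + 1/8 + 0 = 1/8
  P(Y=2) = 0 + 0 + 5/8 = 5/8

H(X) = -[(1/4)·log₂(1/4) + (1/8)·log₂(1/8) + (5/8)·log₂(5/8)]
  = 0.5000 + 0.3750 + 0.4238
  = 1.2988 bits
H(Y) = -[(1/4)·log₂(1/4) + (1/8)·log₂(1/8) + (5/8)·log₂(5/8)]
  = 0.5000 + 0.3750 + 0.4238
  = 1.2988 bits
H(X,Y) = -[(1/4)·log₂(1/4) + (1/8)·log₂(1/8) + (5/8)·log₂(5/8)]
  = 0.5000 + 0.3750 + 0.4238
  = 1.2988 bits

I(X;Y) = H(X) + H(Y) - H(X,Y)
  = 1.2988 + 1.2988 - 1.2988
  = 1.2988 bits

Yes. I(X;Y) = 1.2988 bits, which is > 0.25 bits.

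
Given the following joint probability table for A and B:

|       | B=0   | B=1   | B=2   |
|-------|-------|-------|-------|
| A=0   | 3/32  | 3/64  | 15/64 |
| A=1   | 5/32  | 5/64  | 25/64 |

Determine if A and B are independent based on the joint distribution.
Marginal P(A) (row sums):
  P(A=0) = 3/32 + 3/64 + 15/64 = 3/8
  P(A=1) = 5/32 + 5/64 + 25/64 = 5/8
Marginal P(B) (column sums):
  P(B=0) = 3/32 + 5/32 = 1/4
  P(B=1) = 3/64 + 5/64 = 1/8
  P(B=2) = 15/64 + 25/64 = 5/8

A and B are independent iff P(A=i,B=j) = P(A=i)·P(B=j) for every cell.
  P(A=0)·P(B=0) = 3/8 × 1/4 = 3/32 = P(A=0,B=0) ✓
  P(A=0)·P(B=1) = 3/8 × 1/8 = 3/64 = P(A=0,B=1) ✓
  P(A=0)·P(B=2) = 3/8 × 5/8 = 15/64 = P(A=0,B=2) ✓
  P(A=1)·P(B=0) = 5/8 × 1/4 = 5/32 = P(A=1,B=0) ✓
  P(A=1)·P(B=1) = 5/8 × 1/8 = 5/64 = P(A=1,B=1) ✓
  P(A=1)·P(B=2) = 5/8 × 5/8 = 25/64 = P(A=1,B=2) ✓

Yes, A and B are independent: every cell factors, so I(A;B) = 0 bits.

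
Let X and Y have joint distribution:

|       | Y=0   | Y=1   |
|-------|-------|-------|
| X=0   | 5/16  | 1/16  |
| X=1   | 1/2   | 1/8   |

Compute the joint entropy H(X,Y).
H(X,Y) = -Σ P(X,Y) log₂ P(X,Y), summed over the non-zero cells:
H(X,Y) = -[(5/16)·log₂(5/16) + (1/16)·log₂(1/16) + (1/2)·log₂(1/2) + (1/8)·log₂(1/8)]
  = 0.5244 + 0.2500 + 0.5000 + 0.3750
  = 1.6494 bits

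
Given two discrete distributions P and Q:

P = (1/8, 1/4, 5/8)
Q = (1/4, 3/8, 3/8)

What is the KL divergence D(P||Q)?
D(P||Q) = Σ P(i) log₂(P(i)/Q(i))
  i=0: (1/8) × log₂((1/8)/(1/4)) = (1/8) × log₂(1/2) = -0.1250
  i=1: (1/4) × log₂((1/4)/(3/8)) = (1/4) × log₂(2/3) = -0.1462
  i=2: (5/8) × log₂((5/8)/(3/8)) = (5/8) × log₂(5/3) = 0.4606
D(P||Q) = -0.1250 - 0.1462 + 0.4606
  = 0.1894 bits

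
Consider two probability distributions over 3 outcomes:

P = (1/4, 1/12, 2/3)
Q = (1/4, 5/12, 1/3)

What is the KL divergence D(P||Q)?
D(P||Q) = Σ P(i) log₂(P(i)/Q(i))
  i=0: (1/4) × log₂((1/4)/(1/4)) = (1/4) × log₂(1) = 0.0000
  i=1: (1/12) × log₂((1/12)/(5/12)) = (1/12) × log₂(1/5) = -0.1935
  i=2: (2/3) × log₂((2/3)/(1/3)) = (2/3) × log₂(2) = 0.6667
D(P||Q) = 0.0000 - 0.1935 + 0.6667
  = 0.4732 bits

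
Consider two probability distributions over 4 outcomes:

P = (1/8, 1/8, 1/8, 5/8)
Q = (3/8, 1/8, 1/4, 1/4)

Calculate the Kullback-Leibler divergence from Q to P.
D(P||Q) = Σ P(i) log₂(P(i)/Q(i))
  i=0: (1/8) × log₂((1/8)/(3/8)) = (1/8) × log₂(1/3) = -0.1981
  i=1: (1/8) × log₂((1/8)/(1/8)) = (1/8) × log₂(1) = 0.0000
  i=2: (1/8) × log₂((1/8)/(1/4)) = (1/8) × log₂(1/2) = -0.1250
  i=3: (5/8) × log₂((5/8)/(1/4)) = (5/8) × log₂(5/2) = 0.8262
D(P||Q) = -0.1981 + 0.0000 - 0.1250 + 0.8262
  = 0.5031 bits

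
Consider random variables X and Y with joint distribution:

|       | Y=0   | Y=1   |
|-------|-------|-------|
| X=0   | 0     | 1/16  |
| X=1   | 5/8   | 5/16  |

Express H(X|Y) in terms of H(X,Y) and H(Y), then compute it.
H(X|Y) = H(X,Y) - H(Y)

Marginal P(Y) (column sums):
  P(Y=0) = 0 + 5/8 = 5/8
  P(Y=1) = 1/16 + 5/16 = 3/8

H(X,Y) = -[(1/16)·log₂(1/16) + (5/8)·log₂(5/8) + (5/16)·log₂(5/16)]
  = 0.2500 + 0.4238 + 0.5244
  = 1.1982 bits
H(Y) = -[(5/8)·log₂(5/8) + (3/8)·log₂(3/8)]
  = 0.4238 + 0.5306
  = 0.9544 bits

H(X|Y) = 1.1982 - 0.9544 = 0.2438 bits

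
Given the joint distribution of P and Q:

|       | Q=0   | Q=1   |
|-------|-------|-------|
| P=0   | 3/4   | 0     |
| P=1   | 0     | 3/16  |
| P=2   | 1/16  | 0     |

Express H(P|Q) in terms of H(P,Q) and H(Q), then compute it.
H(P|Q) = H(P,Q) - H(Q)

Marginal P(Q) (column sums):
  P(Q=0) = 3/4 + 0 + 1/16 = 13/16
  P(Q=1) = 0 + 3/16 + 0 = 3/16

H(P,Q) = -[(3/4)·log₂(3/4) + (3/16)·log₂(3/16) + (1/16)·log₂(1/16)]
  = 0.3113 + 0.4528 + 0.2500
  = 1.0141 bits
H(Q) = -[(13/16)·log₂(13/16) + (3/16)·log₂(3/16)]
  = 0.2434 + 0.4528
  = 0.6962 bits

H(P|Q) = 1.0141 - 0.6962 = 0.3179 bits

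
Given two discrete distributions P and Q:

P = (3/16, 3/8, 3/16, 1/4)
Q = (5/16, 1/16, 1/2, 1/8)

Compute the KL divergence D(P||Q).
D(P||Q) = Σ P(i) log₂(P(i)/Q(i))
  i=0: (3/16) × log₂((3/16)/(5/16)) = (3/16) × log₂(3/5) = -0.1382
  i=1: (3/8) × log₂((3/8)/(1/16)) = (3/8) × log₂(6) = 0.9694
  i=2: (3/16) × log₂((3/16)/(1/2)) = (3/16) × log₂(3/8) = -0.2653
  i=3: (1/4) × log₂((1/4)/(1/8)) = (1/4) × log₂(2) = 0.2500
D(P||Q) = -0.1382 + 0.9694 - 0.2653 + 0.2500
  = 0.8159 bits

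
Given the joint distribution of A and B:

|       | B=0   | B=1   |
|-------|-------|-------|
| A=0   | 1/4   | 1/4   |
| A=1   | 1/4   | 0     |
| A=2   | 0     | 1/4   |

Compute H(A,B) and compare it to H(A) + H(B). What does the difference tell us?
Marginal P(A) (row sums):
  P(A=0) = 1/4 + 1/4 = 1/2
  P(A=1) = 1/4 + 0 = 1/4
  P(A=2) = 0 + 1/4 = 1/4
Marginal P(B) (column sums):
  P(B=0) = 1/4 + 1/4 + 0 = 1/2
  P(B=1) = 1/4 + 0 + 1/4 = 1/2

H(A,B) = -[(1/4)·log₂(1/4) + (1/4)·log₂(1/4) + (1/4)·log₂(1/4) + (1/4)·log₂(1/4)]
  = 0.5000 + 0.5000 + 0.5000 + 0.5000
  = 2.0000 bits
H(A) = -[(1/2)·log₂(1/2) + (1/4)·log₂(1/4) + (1/4)·log₂(1/4)]
  = 0.5000 + 0.5000 + 0.5000
  = 1.5000 bits
H(B) = -[(1/2)·log₂(1/2) + (1/2)·log₂(1/2)]
  = 0.5000 + 0.5000
  = 1.0000 bits

H(A) + H(B) = 1.5000 + 1.0000 = 2.5000 bits
Difference: H(A) + H(B) - H(A,B) = 2.5000 - 2.0000 = 0.5000 bits = I(A;B)

The difference is the mutual information; it is positive here, so A and B are dependent (knowing one reduces uncertainty about the other by 0.5000 bits).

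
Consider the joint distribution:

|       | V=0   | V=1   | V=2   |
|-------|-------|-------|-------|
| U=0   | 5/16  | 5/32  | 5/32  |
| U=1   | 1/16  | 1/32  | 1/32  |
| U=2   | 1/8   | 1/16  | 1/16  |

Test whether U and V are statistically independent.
Marginal P(U) (row sums):
  P(U=0) = 5/16 + 5/32 + 5/32 = 5/8
  P(U=1) = 1/16 + 1/32 + 1/32 = 1/8
  P(U=2) = 1/8 + 1/16 + 1/16 = 1/4
Marginal P(V) (column sums):
  P(V=0) = 5/16 + 1/16 + 1/8 = 1/2
  P(V=1) = 5/32 + 1/32 + 1/16 = 1/4
  P(V=2) = 5/32 + 1/32 + 1/16 = 1/4

U and V are independent iff P(U=i,V=j) = P(U=i)·P(V=j) for every cell.
  P(U=0)·P(V=0) = 5/8 × 1/2 = 5/16 = P(U=0,V=0) ✓
  P(U=0)·P(V=1) = 5/8 × 1/4 = 5/32 = P(U=0,V=1) ✓
  P(U=0)·P(V=2) = 5/8 × 1/4 = 5/32 = P(U=0,V=2) ✓
  P(U=1)·P(V=0) = 1/8 × 1/2 = 1/16 = P(U=1,V=0) ✓
  P(U=1)·P(V=1) = 1/8 × 1/4 = 1/32 = P(U=1,V=1) ✓
  P(U=1)·P(V=2) = 1/8 × 1/4 = 1/32 = P(U=1,V=2) ✓
  P(U=2)·P(V=0) = 1/4 × 1/2 = 1/8 = P(U=2,V=0) ✓
  P(U=2)·P(V=1) = 1/4 × 1/4 = 1/16 = P(U=2,V=1) ✓
  P(U=2)·P(V=2) = 1/4 × 1/4 = 1/16 = P(U=2,V=2) ✓

Yes, U and V are independent: every cell factors, so I(U;V) = 0 bits.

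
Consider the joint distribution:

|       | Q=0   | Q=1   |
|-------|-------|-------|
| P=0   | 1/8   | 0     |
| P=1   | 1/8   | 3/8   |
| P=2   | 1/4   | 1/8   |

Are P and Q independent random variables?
Marginal P(P) (row sums):
  P(P=0) = 1/8 + 0 = 1/8
  P(P=1) = 1/8 + 3/8 = 1/2
  P(P=2) = 1/4 + 1/8 = 3/8
Marginal P(Q) (column sums):
  P(Q=0) = 1/8 + 1/8 + 1/4 = 1/2
  P(Q=1) = 0 + 3/8 + 1/8 = 1/2

P and Q are independent iff P(P=i,Q=j) = P(P=i)·P(Q=j) for every cell.
  P(P=0)·P(Q=0) = 1/8 × 1/2 = 1/16, but P(P=0,Q=0) = 1/8 ✗

No, P and Q are not independent. Quantitatively, I(P;Q) > 0:

H(P) = -[(1/8)·log₂(1/8) + (1/2)·log₂(1/2) + (3/8)·log₂(3/8)]
  = 0.3750 + 0.5000 + 0.5306
  = 1.4056 bits
H(Q) = -[(1/2)·log₂(1/2) + (1/2)·log₂(1/2)]
  = 0.5000 + 0.5000
  = 1.0000 bits
H(P,Q) = -[(1/8)·log₂(1/8) + (1/8)·log₂(1/8) + (3/8)·log₂(3/8) + (1/4)·log₂(1/4) + (1/8)·log₂(1/8)]
  = 0.3750 + 0.3750 + 0.5306 + 0.5000 + 0.3750
  = 2.1556 bits
I(P;Q) = H(P) + H(Q) - H(P,Q) = 1.4056 + 1.0000 - 2.1556 = 0.2500 bits > 0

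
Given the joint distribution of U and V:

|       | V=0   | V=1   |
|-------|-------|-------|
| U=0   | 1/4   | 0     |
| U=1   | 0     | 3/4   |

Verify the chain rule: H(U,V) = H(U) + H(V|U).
Left side:
H(U,V) = -[(1/4)·log₂(1/4) + (3/4)·log₂(3/4)]
  = 0.5000 + 0.3113
  = 0.8113 bits

Right side:
Marginal P(U) (row sums):
  P(U=0) = 1/4 + 0 = 1/4
  P(U=1) = 0 + 3/4 = 3/4
H(U) = -[(1/4)·log₂(1/4) + (3/4)·log₂(3/4)]
  = 0.5000 + 0.3113
  = 0.8113 bits
H(V|U) = -Σ P(U,V)·log₂ P(V|U), where P(V|U) = P(U,V) / P(U)
  (cells with P(U,V) = 0 contribute 0)
  (U=0,V=0): P(V|U) = (1/4)/(1/4) = 1;  -(1/4)·log₂(1) = 0.0000
  (U=1,V=1): P(V|U) = (3/4)/(3/4) = 1;  -(3/4)·log₂(1) = 0.0000
H(V|U) = 0.0000 + 0.0000
  = 0.0000 bits
H(U) + H(V|U) = 0.8113 + 0.0000 = 0.8113 bits

Both sides equal 0.8113 bits, so the chain rule holds ✓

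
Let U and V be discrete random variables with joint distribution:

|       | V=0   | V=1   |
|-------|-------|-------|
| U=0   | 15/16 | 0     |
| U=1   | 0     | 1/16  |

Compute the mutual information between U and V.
Marginal P(U) (row sums):
  P(U=0) = 15/16 + 0 = 15/16
  P(U=1) = 0 + 1/16 = 1/16
Marginal P(V) (column sums):
  P(V=0) = 15/16 + 0 = 15/16
  P(V=1) = 0 + 1/16 = 1/16

H(U) = -[(15/16)·log₂(15/16) + (1/16)·log₂(1/16)]
  = 0.0873 + 0.2500
  = 0.3373 bits
H(V) = -[(15/16)·log₂(15/16) + (1/16)·log₂(1/16)]
  = 0.0873 + 0.2500
  = 0.3373 bits
H(U,V) = -[(15/16)·log₂(15/16) + (1/16)·log₂(1/16)]
  = 0.0873 + 0.2500
  = 0.3373 bits

I(U;V) = H(U) + H(V) - H(U,V)
  = 0.3373 + 0.3373 - 0.3373
  = 0.3373 bits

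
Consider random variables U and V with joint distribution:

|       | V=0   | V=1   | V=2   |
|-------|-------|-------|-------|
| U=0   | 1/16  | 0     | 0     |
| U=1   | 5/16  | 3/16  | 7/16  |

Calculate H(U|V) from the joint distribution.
Marginal P(V) (column sums):
  P(V=0) = 1/16 + 5/16 = 3/8
  P(V=1) = 0 + 3/16 = 3/16
  P(V=2) = 0 + 7/16 = 7/16

H(U|V) = -Σ P(U,V)·log₂ P(U|V), where P(U|V) = P(U,V) / P(V)
  (cells with P(U,V) = 0 contribute 0)
  (U=0,V=0): P(U|V) = (1/16)/(3/8) = 1/6;  -(1/16)·log₂(1/6) = 0.1616
  (U=1,V=0): P(U|V) = (5/16)/(3/8) = 5/6;  -(5/16)·log₂(5/6) = 0.0822
  (U=1,V=1): P(U|V) = (3/16)/(3/16) = 1;  -(3/16)·log₂(1) = 0.0000
  (U=1,V=2): P(U|V) = (7/16)/(7/16) = 1;  -(7/16)·log₂(1) = 0.0000
H(U|V) = 0.1616 + 0.0822 + 0.0000 + 0.0000
  = 0.2438 bits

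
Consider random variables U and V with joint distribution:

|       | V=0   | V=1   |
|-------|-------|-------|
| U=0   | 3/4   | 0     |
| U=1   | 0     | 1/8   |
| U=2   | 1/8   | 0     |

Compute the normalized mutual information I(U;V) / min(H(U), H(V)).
Marginal P(U) (row sums):
  P(U=0) = 3/4 + 0 = 3/4
  P(U=1) = 0 + 1/8 = 1/8
  P(U=2) = 1/8 + 0 = 1/8
Marginal P(V) (column sums):
  P(V=0) = 3/4 + 0 + 1/8 = 7/8
  P(V=1) = 0 + 1/8 + 0 = 1/8

H(U) = -[(3/4)·log₂(3/4) + (1/8)·log₂(1/8) + (1/8)·log₂(1/8)]
  = 0.3113 + 0.3750 + 0.3750
  = 1.0613 bits
H(V) = -[(7/8)·log₂(7/8) + (1/8)·log₂(1/8)]
  = 0.1686 + 0.3750
  = 0.5436 bits
H(U,V) = -[(3/4)·log₂(3/4) + (1/8)·log₂(1/8) + (1/8)·log₂(1/8)]
  = 0.3113 + 0.3750 + 0.3750
  = 1.0613 bits

I(U;V) = H(U) + H(V) - H(U,V)
  = 1.0613 + 0.5436 - 1.0613
  = 0.5436 bits

min(H(U), H(V)) = min(1.0613, 0.5436) = 0.5436 bits
Normalized MI = 0.5436 / 0.5436 = 1.0000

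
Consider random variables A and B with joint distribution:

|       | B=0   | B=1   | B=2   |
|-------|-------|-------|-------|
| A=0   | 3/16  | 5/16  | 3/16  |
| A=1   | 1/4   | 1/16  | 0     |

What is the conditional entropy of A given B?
Marginal P(B) (column sums):
  P(B=0) = 3/16 + 1/4 = 7/16
  P(B=1) = 5/16 + 1/16 = 3/8
  P(B=2) = 3/16 + 0 = 3/16

H(A|B) = -Σ P(A,B)·log₂ P(A|B), where P(A|B) = P(A,B) / P(B)
  (cells with P(A,B) = 0 contribute 0)
  (A=0,B=0): P(A|B) = (3/16)/(7/16) = 3/7;  -(3/16)·log₂(3/7) = 0.2292
  (A=0,B=1): P(A|B) = (5/16)/(3/8) = 5/6;  -(5/16)·log₂(5/6) = 0.0822
  (A=0,B=2): P(A|B) = (3/16)/(3/16) = 1;  -(3/16)·log₂(1) = 0.0000
  (A=1,B=0): P(A|B) = (1/4)/(7/16) = 4/7;  -(1/4)·log₂(4/7) = 0.2018
  (A=1,B=1): P(A|B) = (1/16)/(3/8) = 1/6;  -(1/16)·log₂(1/6) = 0.1616
H(A|B) = 0.2292 + 0.0822 + 0.0000 + 0.2018 + 0.1616
  = 0.6748 bits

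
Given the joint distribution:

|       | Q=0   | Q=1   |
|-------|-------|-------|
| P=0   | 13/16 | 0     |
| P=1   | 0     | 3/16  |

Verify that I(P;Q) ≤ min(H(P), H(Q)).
Marginal P(P) (row sums):
  P(P=0) = 13/16 + 0 = 13/16
  P(P=1) = 0 + 3/16 = 3/16
Marginal P(Q) (column sums):
  P(Q=0) = 13/16 + 0 = 13/16
  P(Q=1) = 0 + 3/16 = 3/16

H(P) = -[(13/16)·log₂(13/16) + (3/16)·log₂(3/16)]
  = 0.2434 + 0.4528
  = 0.6962 bits
H(Q) = -[(13/16)·log₂(13/16) + (3/16)·log₂(3/16)]
  = 0.2434 + 0.4528
  = 0.6962 bits
H(P,Q) = -[(13/16)·log₂(13/16) + (3/16)·log₂(3/16)]
  = 0.2434 + 0.4528
  = 0.6962 bits

I(P;Q) = H(P) + H(Q) - H(P,Q)
  = 0.6962 + 0.6962 - 0.6962
  = 0.6962 bits

min(H(P), H(Q)) = min(0.6962, 0.6962) = 0.6962 bits
Since 0.6962 ≤ 0.6962, the bound is satisfied ✓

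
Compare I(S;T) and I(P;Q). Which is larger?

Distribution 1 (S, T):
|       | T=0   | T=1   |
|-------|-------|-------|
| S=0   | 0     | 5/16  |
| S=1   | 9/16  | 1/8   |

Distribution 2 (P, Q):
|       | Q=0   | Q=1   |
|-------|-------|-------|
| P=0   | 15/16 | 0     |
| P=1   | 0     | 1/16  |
Distribution 1 (S, T):
Marginal P(S) (row sums):
  P(S=0) = 0 + 5/16 = 5/16
  P(S=1) = 9/16 + 1/8 = 11/16
Marginal P(T) (column sums):
  P(T=0) = 0 + 9/16 = 9/16
  P(T=1) = 5/16 + 1/8 = 7/16

H(S) = -[(5/16)·log₂(5/16) + (11/16)·log₂(11/16)]
  = 0.5244 + 0.3716
  = 0.8960 bits
H(T) = -[(9/16)·log₂(9/16) + (7/16)·log₂(7/16)]
  = 0.4669 + 0.5218
  = 0.9887 bits
H(S,T) = -[(5/16)·log₂(5/16) + (9/16)·log₂(9/16) + (1/8)·log₂(1/8)]
  = 0.5244 + 0.4669 + 0.3750
  = 1.3663 bits

I(S;T) = H(S) + H(T) - H(S,T)
  = 0.8960 + 0.9887 - 1.3663
  = 0.5184 bits

Distribution 2 (P, Q):
Marginal P(P) (row sums):
  P(P=0) = 15/16 + 0 = 15/16
  P(P=1) = 0 + 1/16 = 1/16
Marginal P(Q) (column sums):
  P(Q=0) = 15/16 + 0 = 15/16
  P(Q=1) = 0 + 1/16 = 1/16

H(P) = -[(15/16)·log₂(15/16) + (1/16)·log₂(1/16)]
  = 0.0873 + 0.2500
  = 0.3373 bits
H(Q) = -[(15/16)·log₂(15/16) + (1/16)·log₂(1/16)]
  = 0.0873 + 0.2500
  = 0.3373 bits
H(P,Q) = -[(15/16)·log₂(15/16) + (1/16)·log₂(1/16)]
  = 0.0873 + 0.2500
  = 0.3373 bits

I(P;Q) = H(P) + H(Q) - H(P,Q)
  = 0.3373 + 0.3373 - 0.3373
  = 0.3373 bits

I(S;T) = 0.5184 bits > I(P;Q) = 0.3373 bits, so (S, T) has the higher mutual information (stronger dependence).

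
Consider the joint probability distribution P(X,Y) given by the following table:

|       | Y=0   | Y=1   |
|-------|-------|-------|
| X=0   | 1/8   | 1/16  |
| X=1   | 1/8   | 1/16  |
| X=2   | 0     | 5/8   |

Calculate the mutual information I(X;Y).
Marginal P(X) (row sums):
  P(X=0) = 1/8 + 1/16 = 3/16
  P(X=1) = 1/8 + 1/16 = 3/16
  P(X=2) = 0 + 5/8 = 5/8
Marginal P(Y) (column sums):
  P(Y=0) = 1/8 + 1/8 + 0 = 1/4
  P(Y=1) = 1/16 + 1/16 + 5/8 = 3/4

H(X) = -[(3/16)·log₂(3/16) + (3/16)·log₂(3/16) + (5/8)·log₂(5/8)]
  = 0.4528 + 0.4528 + 0.4238
  = 1.3294 bits
H(Y) = -[(1/4)·log₂(1/4) + (3/4)·log₂(3/4)]
  = 0.5000 + 0.3113
  = 0.8113 bits
H(X,Y) = -[(1/8)·log₂(1/8) + (1/16)·log₂(1/16) + (1/8)·log₂(1/8) + (1/16)·log₂(1/16) + (5/8)·log₂(5/8)]
  = 0.3750 + 0.2500 + 0.3750 + 0.2500 + 0.4238
  = 1.6738 bits

I(X;Y) = H(X) + H(Y) - H(X,Y)
  = 1.3294 + 0.8113 - 1.6738
  = 0.4669 bits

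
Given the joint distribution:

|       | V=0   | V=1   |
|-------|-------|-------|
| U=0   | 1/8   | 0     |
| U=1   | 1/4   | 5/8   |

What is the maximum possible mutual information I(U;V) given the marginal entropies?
The upper bound on mutual information is I(U;V) ≤ min(H(U), H(V)).

Marginal P(U) (row sums):
  P(U=0) = 1/8 + 0 = 1/8
  P(U=1) = 1/4 + 5/8 = 7/8
Marginal P(V) (column sums):
  P(V=0) = 1/8 + 1/4 = 3/8
  P(V=1) = 0 + 5/8 = 5/8

H(U) = -[(1/8)·log₂(1/8) + (7/8)·log₂(7/8)]
  = 0.3750 + 0.1686
  = 0.5436 bits
H(V) = -[(3/8)·log₂(3/8) + (5/8)·log₂(5/8)]
  = 0.5306 + 0.4238
  = 0.9544 bits

Maximum possible I(U;V) = min(0.5436, 0.9544) = 0.5436 bits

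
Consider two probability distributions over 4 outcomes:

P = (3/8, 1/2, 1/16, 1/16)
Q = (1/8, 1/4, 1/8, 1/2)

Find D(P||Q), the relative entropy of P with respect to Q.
D(P||Q) = Σ P(i) log₂(P(i)/Q(i))
  i=0: (3/8) × log₂((3/8)/(1/8)) = (3/8) × log₂(3) = 0.5944
  i=1: (1/2) × log₂((1/2)/(1/4)) = (1/2) × log₂(2) = 0.5000
  i=2: (1/16) × log₂((1/16)/(1/8)) = (1/16) × log₂(1/2) = -0.0625
  i=3: (1/16) × log₂((1/16)/(1/2)) = (1/16) × log₂(1/8) = -0.1875
D(P||Q) = 0.5944 + 0.5000 - 0.0625 - 0.1875
  = 0.8444 bits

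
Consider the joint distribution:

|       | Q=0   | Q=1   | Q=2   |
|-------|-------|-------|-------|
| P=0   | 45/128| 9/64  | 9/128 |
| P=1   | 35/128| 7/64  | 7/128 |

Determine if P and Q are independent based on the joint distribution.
Marginal P(P) (row sums):
  P(P=0) = 45/128 + 9/64 + 9/128 = 9/16
  P(P=1) = 35/128 + 7/64 + 7/128 = 7/16
Marginal P(Q) (column sums):
  P(Q=0) = 45/128 + 35/128 = 5/8
  P(Q=1) = 9/64 + 7/64 = 1/4
  P(Q=2) = 9/128 + 7/128 = 1/8

P and Q are independent iff P(P=i,Q=j) = P(P=i)·P(Q=j) for every cell.
  P(P=0)·P(Q=0) = 9/16 × 5/8 = 45/128 = P(P=0,Q=0) ✓
  P(P=0)·P(Q=1) = 9/16 × 1/4 = 9/64 = P(P=0,Q=1) ✓
  P(P=0)·P(Q=2) = 9/16 × 1/8 = 9/128 = P(P=0,Q=2) ✓
  P(P=1)·P(Q=0) = 7/16 × 5/8 = 35/128 = P(P=1,Q=0) ✓
  P(P=1)·P(Q=1) = 7/16 × 1/4 = 7/64 = P(P=1,Q=1) ✓
  P(P=1)·P(Q=2) = 7/16 × 1/8 = 7/128 = P(P=1,Q=2) ✓

Yes, P and Q are independent: every cell factors, so I(P;Q) = 0 bits.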